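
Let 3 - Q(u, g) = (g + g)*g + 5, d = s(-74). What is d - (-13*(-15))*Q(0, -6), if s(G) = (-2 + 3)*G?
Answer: 14356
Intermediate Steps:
s(G) = G (s(G) = 1*G = G)
d = -74
Q(u, g) = -2 - 2*g² (Q(u, g) = 3 - ((g + g)*g + 5) = 3 - ((2*g)*g + 5) = 3 - (2*g² + 5) = 3 - (5 + 2*g²) = 3 + (-5 - 2*g²) = -2 - 2*g²)
d - (-13*(-15))*Q(0, -6) = -74 - (-13*(-15))*(-2 - 2*(-6)²) = -74 - 195*(-2 - 2*36) = -74 - 195*(-2 - 72) = -74 - 195*(-74) = -74 - 1*(-14430) = -74 + 14430 = 14356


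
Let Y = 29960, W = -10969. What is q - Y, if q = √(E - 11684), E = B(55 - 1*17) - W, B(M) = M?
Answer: -29960 + I*√677 ≈ -29960.0 + 26.019*I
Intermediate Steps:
E = 11007 (E = (55 - 1*17) - 1*(-10969) = (55 - 17) + 10969 = 38 + 10969 = 11007)
q = I*√677 (q = √(11007 - 11684) = √(-677) = I*√677 ≈ 26.019*I)
q - Y = I*√677 - 1*29960 = I*√677 - 29960 = -29960 + I*√677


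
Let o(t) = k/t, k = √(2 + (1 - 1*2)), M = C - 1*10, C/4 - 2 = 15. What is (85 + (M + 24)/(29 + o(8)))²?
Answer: 418652521/54289 ≈ 7711.6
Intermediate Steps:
C = 68 (C = 8 + 4*15 = 8 + 60 = 68)
M = 58 (M = 68 - 1*10 = 68 - 10 = 58)
k = 1 (k = √(2 + (1 - 2)) = √(2 - 1) = √1 = 1)
o(t) = 1/t
(85 + (M + 24)/(29 + o(8)))² = (85 + (58 + 24)/(29 + 1/8))² = (85 + 82/(29 + ⅛))² = (85 + 82/(233/8))² = (85 + 82*(8/233))² = (85 + 656/233)² = (20461/233)² = 418652521/54289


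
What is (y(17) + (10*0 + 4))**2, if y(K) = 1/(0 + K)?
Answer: 4761/289 ≈ 16.474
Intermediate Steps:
y(K) = 1/K
(y(17) + (10*0 + 4))**2 = (1/17 + (10*0 + 4))**2 = (1/17 + (0 + 4))**2 = (1/17 + 4)**2 = (69/17)**2 = 4761/289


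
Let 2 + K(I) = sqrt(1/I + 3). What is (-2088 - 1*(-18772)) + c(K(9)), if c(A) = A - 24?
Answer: 16658 + 2*sqrt(7)/3 ≈ 16660.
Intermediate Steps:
K(I) = -2 + sqrt(3 + 1/I) (K(I) = -2 + sqrt(1/I + 3) = -2 + sqrt(3 + 1/I))
c(A) = -24 + A
(-2088 - 1*(-18772)) + c(K(9)) = (-2088 - 1*(-18772)) + (-24 + (-2 + sqrt(3 + 1/9))) = (-2088 + 18772) + (-24 + (-2 + sqrt(3 + 1/9))) = 16684 + (-24 + (-2 + sqrt(28/9))) = 16684 + (-24 + (-2 + 2*sqrt(7)/3)) = 16684 + (-26 + 2*sqrt(7)/3) = 16658 + 2*sqrt(7)/3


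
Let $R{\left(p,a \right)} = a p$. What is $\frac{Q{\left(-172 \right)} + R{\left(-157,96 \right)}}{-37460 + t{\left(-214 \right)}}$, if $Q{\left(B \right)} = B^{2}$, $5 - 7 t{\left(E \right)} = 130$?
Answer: $- \frac{101584}{262345} \approx -0.38722$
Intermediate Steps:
$t{\left(E \right)} = - \frac{125}{7}$ ($t{\left(E \right)} = \frac{5}{7} - \frac{130}{7} = - \frac{125}{7}$)
$\frac{Q{\left(-172 \right)} + R{\left(-157,96 \right)}}{-37460 + t{\left(-214 \right)}} = \frac{\left(-172\right)^{2} + 96 \left(-157\right)}{-37460 - \frac{125}{7}} = \frac{29584 - 15072}{- \frac{262345}{7}} = 14512 \left(- \frac{7}{262345}\right) = - \frac{101584}{262345}$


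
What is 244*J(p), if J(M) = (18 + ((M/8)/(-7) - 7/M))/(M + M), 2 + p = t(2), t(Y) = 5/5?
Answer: -85461/28 ≈ -3052.2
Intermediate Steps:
t(Y) = 1 (t(Y) = 5*(⅕) = 1)
p = -1 (p = -2 + 1 = -1)
J(M) = (18 - 7/M - M/56)/(2*M) (J(M) = (18 + ((M*(⅛))*(-⅐) - 7/M))/((2*M)) = (18 + ((M/8)*(-⅐) - 7/M))*(1/(2*M)) = (18 + (-M/56 - 7/M))*(1/(2*M)) = (18 + (-7/M - M/56))*(1/(2*M)) = (18 - 7/M - M/56)*(1/(2*M)) = (18 - 7/M - M/56)/(2*M))
244*J(p) = 244*((1/112)*(-392 - 1*(-1)² + 1008*(-1))/(-1)²) = 244*((1/112)*1*(-392 - 1*1 - 1008)) = 244*((1/112)*1*(-392 - 1 - 1008)) = 244*((1/112)*1*(-1401)) = 244*(-1401/112) = -85461/28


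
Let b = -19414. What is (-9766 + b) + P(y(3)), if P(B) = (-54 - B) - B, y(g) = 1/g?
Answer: -87704/3 ≈ -29235.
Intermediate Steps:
P(B) = -54 - 2*B
(-9766 + b) + P(y(3)) = (-9766 - 19414) + (-54 - 2/3) = -29180 + (-54 - 2*⅓) = -29180 + (-54 - ⅔) = -29180 - 164/3 = -87704/3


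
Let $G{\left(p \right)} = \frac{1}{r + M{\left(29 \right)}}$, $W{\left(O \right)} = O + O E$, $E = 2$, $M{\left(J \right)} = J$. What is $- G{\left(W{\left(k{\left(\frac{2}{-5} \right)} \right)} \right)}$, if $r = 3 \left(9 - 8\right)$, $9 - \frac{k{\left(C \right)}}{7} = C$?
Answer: $- \frac{1}{32} \approx -0.03125$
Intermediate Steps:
$k{\left(C \right)} = 63 - 7 C$
$W{\left(O \right)} = 3 O$ ($W{\left(O \right)} = O + O 2 = O + 2 O = 3 O$)
$r = 3$ ($r = 3 \cdot 1 = 3$)
$G{\left(p \right)} = \frac{1}{32}$ ($G{\left(p \right)} = \frac{1}{3 + 29} = \frac{1}{32}$)
$- G{\left(W{\left(k{\left(\frac{2}{-5} \right)} \right)} \right)} = \left(-1\right) \frac{1}{32} = - \frac{1}{32}$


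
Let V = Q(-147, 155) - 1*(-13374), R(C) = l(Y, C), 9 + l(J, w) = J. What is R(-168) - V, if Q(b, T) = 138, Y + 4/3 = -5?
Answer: -40582/3 ≈ -13527.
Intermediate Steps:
Y = -19/3 (Y = -4/3 - 5 = -19/3 ≈ -6.3333)
l(J, w) = -9 + J
R(C) = -46/3 (R(C) = -9 - 19/3 = -46/3)
V = 13512 (V = 138 - 1*(-13374) = 138 + 13374 = 13512)
R(-168) - V = -46/3 - 1*13512 = -46/3 - 13512 = -40582/3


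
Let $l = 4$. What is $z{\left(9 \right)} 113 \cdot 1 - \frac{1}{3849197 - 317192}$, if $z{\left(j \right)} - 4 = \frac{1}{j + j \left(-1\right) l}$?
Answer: $\frac{1581684164}{3532005} \approx 447.81$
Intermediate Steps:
$z{\left(j \right)} = 4 - \frac{1}{3 j}$ ($z{\left(j \right)} = 4 + \frac{1}{j + j \left(-1\right) 4} = 4 + \frac{1}{j + - j 4} = 4 + \frac{1}{j - 4 j} = 4 + \frac{1}{\left(-3\right) j} = 4 - \frac{1}{3 j}$)
$z{\left(9 \right)} 113 \cdot 1 - \frac{1}{3849197 - 317192} = \left(4 - \frac{1}{3 \cdot 9}\right) 113 \cdot 1 - \frac{1}{3849197 - 317192} = \left(4 - \frac{1}{27}\right) 113 \cdot 1 - \frac{1}{3532005} = \frac{107}{27} \cdot 113 \cdot 1 - \frac{1}{3532005} = \frac{12091}{27} \cdot 1 - \frac{1}{3532005} = \frac{12091}{27} - \frac{1}{3532005} = \frac{1581684164}{3532005}$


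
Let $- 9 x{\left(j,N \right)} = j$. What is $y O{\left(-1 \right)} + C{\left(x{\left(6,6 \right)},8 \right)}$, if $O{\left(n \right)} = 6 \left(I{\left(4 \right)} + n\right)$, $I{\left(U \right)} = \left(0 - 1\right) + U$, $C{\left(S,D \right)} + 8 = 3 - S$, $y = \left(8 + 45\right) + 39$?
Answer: $\frac{3299}{3} \approx 1099.7$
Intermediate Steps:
$x{\left(j,N \right)} = - \frac{j}{9}$
$y = 92$ ($y = 53 + 39 = 92$)
$C{\left(S,D \right)} = -5 - S$ ($C{\left(S,D \right)} = -8 - \left(-3 + S\right) = -5 - S$)
$I{\left(U \right)} = -1 + U$
$O{\left(n \right)} = 18 + 6 n$ ($O{\left(n \right)} = 6 \left(\left(-1 + 4\right) + n\right) = 6 \left(3 + n\right) = 18 + 6 n$)
$y O{\left(-1 \right)} + C{\left(x{\left(6,6 \right)},8 \right)} = 92 \left(18 + 6 \left(-1\right)\right) - \left(5 - \frac{2}{3}\right) = 92 \left(18 - 6\right) - \frac{13}{3} = 92 \cdot 12 + \left(-5 + \frac{2}{3}\right) = 1104 - \frac{13}{3} = \frac{3299}{3}$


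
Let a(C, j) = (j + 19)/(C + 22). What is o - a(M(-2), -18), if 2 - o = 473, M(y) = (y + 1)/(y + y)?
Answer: -41923/89 ≈ -471.04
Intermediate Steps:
M(y) = (1 + y)/(2*y) (M(y) = (1 + y)/((2*y)) = (1 + y)*(1/(2*y)) = (1 + y)/(2*y))
o = -471 (o = 2 - 1*473 = 2 - 473 = -471)
a(C, j) = (19 + j)/(22 + C)
o - a(M(-2), -18) = -471 - (19 - 18)/(22 + (½)*(1 - 2)/(-2)) = -471 - 1/(22 + (½)*(-½)*(-1)) = -471 - 1/(22 + ¼) = -471 - 1/89/4 = -471 - 4/89 = -41923/89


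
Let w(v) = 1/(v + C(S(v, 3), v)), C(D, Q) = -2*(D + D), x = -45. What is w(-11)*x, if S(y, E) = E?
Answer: 45/23 ≈ 1.9565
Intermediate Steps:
C(D, Q) = -4*D
w(v) = 1/(-12 + v) (w(v) = 1/(v - 4*3) = 1/(v - 12) = 1/(-12 + v))
w(-11)*x = -45/(-12 - 11) = -45/(-23) = -1/23*(-45) = 45/23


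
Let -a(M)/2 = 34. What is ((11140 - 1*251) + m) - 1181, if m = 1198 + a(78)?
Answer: 10838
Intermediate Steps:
a(M) = -68 (a(M) = -2*34 = -68)
m = 1130 (m = 1198 - 68 = 1130)
((11140 - 1*251) + m) - 1181 = ((11140 - 1*251) + 1130) - 1181 = ((11140 - 251) + 1130) - 1181 = (10889 + 1130) - 1181 = 12019 - 1181 = 10838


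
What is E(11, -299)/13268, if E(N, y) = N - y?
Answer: 5/214 ≈ 0.023364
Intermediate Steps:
E(11, -299)/13268 = (11 - 1*(-299))/13268 = (11 + 299)*(1/13268) = 310*(1/13268) = 5/214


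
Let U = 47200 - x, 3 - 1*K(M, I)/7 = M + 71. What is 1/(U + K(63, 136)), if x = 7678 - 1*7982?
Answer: 1/46587 ≈ 2.1465e-5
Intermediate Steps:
x = -304 (x = 7678 - 7982 = -304)
K(M, I) = -476 - 7*M (K(M, I) = 21 - 7*(M + 71) = 21 - 7*(71 + M) = 21 + (-497 - 7*M) = -476 - 7*M)
U = 47504 (U = 47200 - 1*(-304) = 47200 + 304 = 47504)
1/(U + K(63, 136)) = 1/(47504 + (-476 - 7*63)) = 1/(47504 + (-476 - 441)) = 1/(47504 - 917) = 1/46587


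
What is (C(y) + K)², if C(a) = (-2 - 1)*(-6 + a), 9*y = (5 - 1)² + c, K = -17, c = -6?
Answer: 49/9 ≈ 5.4444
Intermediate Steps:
y = 10/9 (y = ((5 - 1)² - 6)/9 = (4² - 6)/9 = (16 - 6)/9 = (⅑)*10 = 10/9 ≈ 1.1111)
C(a) = 18 - 3*a (C(a) = -3*(-6 + a) = 18 - 3*a)
(C(y) + K)² = ((18 - 3*10/9) - 17)² = ((18 - 10/3) - 17)² = (44/3 - 17)² = (-7/3)² = 49/9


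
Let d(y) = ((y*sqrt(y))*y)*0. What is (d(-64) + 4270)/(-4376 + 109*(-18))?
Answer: -2135/3169 ≈ -0.67371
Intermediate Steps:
d(y) = 0 (d(y) = (y**(3/2)*y)*0 = y**(5/2)*0 = 0)
(d(-64) + 4270)/(-4376 + 109*(-18)) = (0 + 4270)/(-4376 + 109*(-18)) = 4270/(-4376 - 1962) = 4270/(-6338) = 4270*(-1/6338) = -2135/3169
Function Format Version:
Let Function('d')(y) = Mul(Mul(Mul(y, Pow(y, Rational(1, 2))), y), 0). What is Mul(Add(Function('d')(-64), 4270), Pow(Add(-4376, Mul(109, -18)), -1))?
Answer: Rational(-2135, 3169) ≈ -0.67371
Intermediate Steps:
Function('d')(y) = 0 (Function('d')(y) = Mul(Mul(Pow(y, Rational(3, 2)), y), 0) = Mul(Pow(y, Rational(5, 2)), 0) = 0)
Mul(Add(Function('d')(-64), 4270), Pow(Add(-4376, Mul(109, -18)), -1)) = Mul(Add(0, 4270), Pow(Add(-4376, Mul(109, -18)), -1)) = Mul(4270, Pow(Add(-4376, -1962), -1)) = Mul(4270, Pow(-6338, -1)) = Mul(4270, Rational(-1, 6338)) = Rational(-2135, 3169)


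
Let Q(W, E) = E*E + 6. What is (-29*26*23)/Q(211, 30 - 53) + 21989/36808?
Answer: -5855703/184040 ≈ -31.818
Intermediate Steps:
Q(W, E) = 6 + E² (Q(W, E) = E² + 6 = 6 + E²)
(-29*26*23)/Q(211, 30 - 53) + 21989/36808 = (-29*26*23)/(6 + (30 - 53)²) + 21989/36808 = (-754*23)/(6 + (-23)²) + 21989*(1/36808) = -17342/(6 + 529) + 21989/36808 = -17342/535 + 21989/36808 = -5855703/184040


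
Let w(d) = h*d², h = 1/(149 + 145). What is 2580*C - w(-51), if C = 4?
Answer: 1010493/98 ≈ 10311.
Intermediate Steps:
h = 1/294 ≈ 0.0034014
w(d) = d²/294
2580*C - w(-51) = 2580*4 - (-51)²/294 = 10320 - 2601/294 = 10320 - 1*867/98 = 10320 - 867/98 = 1010493/98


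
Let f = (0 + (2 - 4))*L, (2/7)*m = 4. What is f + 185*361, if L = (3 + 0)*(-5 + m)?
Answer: 66731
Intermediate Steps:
m = 14 (m = (7/2)*4 = 14)
L = 27 (L = (3 + 0)*(-5 + 14) = 3*9 = 27)
f = -54 (f = (0 + (2 - 4))*27 = (0 - 2)*27 = -2*27 = -54)
f + 185*361 = -54 + 185*361 = -54 + 66785 = 66731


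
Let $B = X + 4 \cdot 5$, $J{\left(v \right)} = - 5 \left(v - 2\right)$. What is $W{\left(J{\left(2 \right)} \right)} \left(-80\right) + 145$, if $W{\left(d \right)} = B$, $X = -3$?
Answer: $-1215$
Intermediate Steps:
$J{\left(v \right)} = 10 - 5 v$ ($J{\left(v \right)} = - 5 \left(-2 + v\right) = 10 - 5 v$)
$B = 17$ ($B = -3 + 4 \cdot 5 = -3 + 20 = 17$)
$W{\left(d \right)} = 17$
$W{\left(J{\left(2 \right)} \right)} \left(-80\right) + 145 = 17 \left(-80\right) + 145 = -1360 + 145 = -1215$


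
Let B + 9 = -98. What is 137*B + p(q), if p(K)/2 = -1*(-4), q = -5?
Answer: -14651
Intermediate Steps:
B = -107 (B = -9 - 98 = -107)
p(K) = 8 (p(K) = 2*(-1*(-4)) = 2*4 = 8)
137*B + p(q) = 137*(-107) + 8 = -14659 + 8 = -14651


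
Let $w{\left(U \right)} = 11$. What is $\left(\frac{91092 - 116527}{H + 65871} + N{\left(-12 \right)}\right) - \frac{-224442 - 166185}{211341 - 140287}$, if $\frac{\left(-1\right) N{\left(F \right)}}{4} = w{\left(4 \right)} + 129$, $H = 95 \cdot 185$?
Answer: $- \frac{822386841222}{1482293021} \approx -554.81$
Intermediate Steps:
$H = 17575$
$N{\left(F \right)} = -560$ ($N{\left(F \right)} = - 4 \left(11 + 129\right) = \left(-4\right) 140 = -560$)
$\left(\frac{91092 - 116527}{H + 65871} + N{\left(-12 \right)}\right) - \frac{-224442 - 166185}{211341 - 140287} = \left(\frac{91092 - 116527}{17575 + 65871} - 560\right) - \frac{-224442 - 166185}{211341 - 140287} = \left(- \frac{25435}{83446} - 560\right) - - \frac{390627}{71054} = - \frac{46755195}{83446} + \frac{390627}{71054} = - \frac{822386841222}{1482293021}$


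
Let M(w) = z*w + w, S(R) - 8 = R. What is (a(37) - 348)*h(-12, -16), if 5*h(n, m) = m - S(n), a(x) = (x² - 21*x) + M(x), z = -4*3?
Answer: 1956/5 ≈ 391.20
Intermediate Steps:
z = -12
S(R) = 8 + R
M(w) = -11*w (M(w) = -12*w + w = -11*w)
a(x) = x² - 32*x (a(x) = (x² - 21*x) - 11*x = x² - 32*x)
h(n, m) = -8/5 - n/5 + m/5 (h(n, m) = (m - (8 + n))/5 = (m + (-8 - n))/5 = (-8 + m - n)/5 = -8/5 - n/5 + m/5)
(a(37) - 348)*h(-12, -16) = (37*(-32 + 37) - 348)*(-8/5 - ⅕*(-12) + (⅕)*(-16)) = (37*5 - 348)*(-8/5 + 12/5 - 16/5) = (185 - 348)*(-12/5) = -163*(-12/5) = 1956/5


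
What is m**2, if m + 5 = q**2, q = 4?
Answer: 121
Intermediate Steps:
m = 11 (m = -5 + 4**2 = -5 + 16 = 11)
m**2 = 11**2 = 121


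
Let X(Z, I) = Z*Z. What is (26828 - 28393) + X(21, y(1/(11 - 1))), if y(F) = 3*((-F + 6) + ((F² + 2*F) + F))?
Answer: -1124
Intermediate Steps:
y(F) = 18 + 3*F² + 6*F (y(F) = 3*((6 - F) + (F² + 3*F)) = 3*(6 + F² + 2*F) = 18 + 3*F² + 6*F)
X(Z, I) = Z²
(26828 - 28393) + X(21, y(1/(11 - 1))) = (26828 - 28393) + 21² = -1565 + 441 = -1124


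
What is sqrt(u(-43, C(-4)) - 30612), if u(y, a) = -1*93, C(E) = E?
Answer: I*sqrt(30705) ≈ 175.23*I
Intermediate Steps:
u(y, a) = -93
sqrt(u(-43, C(-4)) - 30612) = sqrt(-93 - 30612) = sqrt(-30705) = I*sqrt(30705)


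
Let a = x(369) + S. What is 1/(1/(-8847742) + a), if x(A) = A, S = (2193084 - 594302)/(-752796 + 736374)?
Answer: 4273459386/1160859140885 ≈ 0.0036813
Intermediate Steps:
S = -47023/483 (S = 1598782/(-16422) = 1598782*(-1/16422) = -47023/483 ≈ -97.356)
a = 131204/483 (a = 369 - 47023/483 = 131204/483 ≈ 271.64)
1/(1/(-8847742) + a) = 1/(1/(-8847742) + 131204/483) = 1/(-1/8847742 + 131204/483) = 1/(1160859140885/4273459386) = 4273459386/1160859140885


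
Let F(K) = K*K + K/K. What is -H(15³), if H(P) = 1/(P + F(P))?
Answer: -1/11394001 ≈ -8.7765e-8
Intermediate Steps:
F(K) = 1 + K² (F(K) = K² + 1 = 1 + K²)
H(P) = 1/(1 + P + P²) (H(P) = 1/(P + (1 + P²)) = 1/(1 + P + P²))
-H(15³) = -1/(1 + 15³ + (15³)²) = -1/(1 + 3375 + 3375²) = -1/(1 + 3375 + 11390625) = -1/11394001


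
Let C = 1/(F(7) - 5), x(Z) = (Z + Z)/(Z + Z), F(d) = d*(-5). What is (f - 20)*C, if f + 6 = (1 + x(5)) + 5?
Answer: 19/40 ≈ 0.47500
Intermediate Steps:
F(d) = -5*d
x(Z) = 1 (x(Z) = (2*Z)/((2*Z)) = (2*Z)*(1/(2*Z)) = 1)
f = 1 (f = -6 + ((1 + 1) + 5) = -6 + (2 + 5) = -6 + 7 = 1)
C = -1/40 (C = 1/(-5*7 - 5) = 1/(-35 - 5) = 1/(-40) = -1/40 ≈ -0.025000)
(f - 20)*C = (1 - 20)*(-1/40) = -19*(-1/40) = 19/40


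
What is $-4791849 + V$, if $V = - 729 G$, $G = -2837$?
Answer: $-2723676$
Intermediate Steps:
$V = 2068173$ ($V = \left(-729\right) \left(-2837\right) = 2068173$)
$-4791849 + V = -4791849 + 2068173 = -2723676$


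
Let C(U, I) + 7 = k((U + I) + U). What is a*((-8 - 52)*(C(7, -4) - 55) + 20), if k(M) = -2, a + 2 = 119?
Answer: 451620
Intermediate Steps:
a = 117 (a = -2 + 119 = 117)
C(U, I) = -9 (C(U, I) = -7 - 2 = -9)
a*((-8 - 52)*(C(7, -4) - 55) + 20) = 117*((-8 - 52)*(-9 - 55) + 20) = 117*(-60*(-64) + 20) = 117*(3840 + 20) = 117*3860 = 451620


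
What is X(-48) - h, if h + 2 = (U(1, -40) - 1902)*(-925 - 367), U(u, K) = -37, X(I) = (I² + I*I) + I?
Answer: -2500626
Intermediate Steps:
X(I) = I + 2*I² (X(I) = (I² + I²) + I = 2*I² + I = I + 2*I²)
h = 2505186 (h = -2 + (-37 - 1902)*(-925 - 367) = -2 - 1939*(-1292) = -2 + 2505188 = 2505186)
X(-48) - h = -48*(1 + 2*(-48)) - 1*2505186 = -48*(1 - 96) - 2505186 = -48*(-95) - 2505186 = 4560 - 2505186 = -2500626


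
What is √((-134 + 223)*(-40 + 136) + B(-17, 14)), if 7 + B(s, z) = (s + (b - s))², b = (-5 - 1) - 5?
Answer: 3*√962 ≈ 93.048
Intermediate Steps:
b = -11 (b = -6 - 5 = -11)
B(s, z) = 114 (B(s, z) = -7 + (s + (-11 - s))² = -7 + (-11)² = -7 + 121 = 114)
√((-134 + 223)*(-40 + 136) + B(-17, 14)) = √((-134 + 223)*(-40 + 136) + 114) = √(89*96 + 114) = √(8544 + 114) = √8658 = 3*√962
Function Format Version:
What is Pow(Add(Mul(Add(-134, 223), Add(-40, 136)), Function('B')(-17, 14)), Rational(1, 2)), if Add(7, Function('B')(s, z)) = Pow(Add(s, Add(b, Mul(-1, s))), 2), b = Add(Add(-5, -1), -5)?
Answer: Mul(3, Pow(962, Rational(1, 2))) ≈ 93.048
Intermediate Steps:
b = -11 (b = Add(-6, -5) = -11)
Function('B')(s, z) = 114 (Function('B')(s, z) = Add(-7, Pow(Add(s, Add(-11, Mul(-1, s))), 2)) = Add(-7, Pow(-11, 2)) = Add(-7, 121) = 114)
Pow(Add(Mul(Add(-134, 223), Add(-40, 136)), Function('B')(-17, 14)), Rational(1, 2)) = Pow(Add(Mul(Add(-134, 223), Add(-40, 136)), 114), Rational(1, 2)) = Pow(Add(Mul(89, 96), 114), Rational(1, 2)) = Pow(Add(8544, 114), Rational(1, 2)) = Pow(8658, Rational(1, 2)) = Mul(3, Pow(962, Rational(1, 2)))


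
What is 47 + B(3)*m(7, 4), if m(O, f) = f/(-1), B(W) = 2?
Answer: 39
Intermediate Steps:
m(O, f) = -f (m(O, f) = f*(-1) = -f)
47 + B(3)*m(7, 4) = 47 + 2*(-1*4) = 47 + 2*(-4) = 47 - 8 = 39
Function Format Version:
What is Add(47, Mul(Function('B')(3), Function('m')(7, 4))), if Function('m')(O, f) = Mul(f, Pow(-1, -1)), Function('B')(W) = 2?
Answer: 39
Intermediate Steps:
Function('m')(O, f) = Mul(-1, f) (Function('m')(O, f) = Mul(f, -1) = Mul(-1, f))
Add(47, Mul(Function('B')(3), Function('m')(7, 4))) = Add(47, Mul(2, Mul(-1, 4))) = Add(47, Mul(2, -4)) = Add(47, -8) = 39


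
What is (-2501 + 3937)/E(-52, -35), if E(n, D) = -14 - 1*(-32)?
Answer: 718/9 ≈ 79.778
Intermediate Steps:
E(n, D) = 18 (E(n, D) = -14 + 32 = 18)
(-2501 + 3937)/E(-52, -35) = (-2501 + 3937)/18 = 1436*(1/18) = 718/9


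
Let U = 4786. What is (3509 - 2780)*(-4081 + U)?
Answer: 513945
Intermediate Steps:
(3509 - 2780)*(-4081 + U) = (3509 - 2780)*(-4081 + 4786) = 729*705 = 513945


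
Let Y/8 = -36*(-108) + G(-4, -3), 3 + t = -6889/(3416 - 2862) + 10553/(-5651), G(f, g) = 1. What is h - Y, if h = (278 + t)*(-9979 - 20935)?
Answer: -12663988951917/1565327 ≈ -8.0903e+6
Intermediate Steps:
t = -54168063/3130654 (t = -3 + (-6889/(3416 - 2862) + 10553/(-5651)) = -3 + (-6889/554 + 10553*(-1/5651)) = -3 + (-6889*1/554 - 10553/5651) = -3 + (-6889/554 - 10553/5651) = -3 - 44776101/3130654 = -54168063/3130654 ≈ -17.302)
Y = 31112 (Y = 8*(-36*(-108) + 1) = 8*(3888 + 1) = 8*3889 = 31112)
h = -12615288498293/1565327 (h = (278 - 54168063/3130654)*(-9979 - 20935) = (816153749/3130654)*(-30914) = -12615288498293/1565327 ≈ -8.0592e+6)
h - Y = -12615288498293/1565327 - 1*31112 = -12615288498293/1565327 - 31112 = -12663988951917/1565327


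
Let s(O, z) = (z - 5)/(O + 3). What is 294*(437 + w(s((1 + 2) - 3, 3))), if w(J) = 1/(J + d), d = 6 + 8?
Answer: 2570001/20 ≈ 1.2850e+5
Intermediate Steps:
d = 14
s(O, z) = (-5 + z)/(3 + O)
w(J) = 1/(14 + J) (w(J) = 1/(J + 14) = 1/(14 + J))
294*(437 + w(s((1 + 2) - 3, 3))) = 294*(437 + 1/(14 + (-5 + 3)/(3 + ((1 + 2) - 3)))) = 294*(437 + 1/(14 - 2/(3 + (3 - 3)))) = 294*(437 + 1/(14 - 2/(3 + 0))) = 294*(437 + 1/(14 - 2/3)) = 294*(437 + 1/(14 + (⅓)*(-2))) = 294*(437 + 1/(14 - ⅔)) = 294*(437 + 1/(40/3)) = 294*(437 + 3/40) = 294*(17483/40) = 2570001/20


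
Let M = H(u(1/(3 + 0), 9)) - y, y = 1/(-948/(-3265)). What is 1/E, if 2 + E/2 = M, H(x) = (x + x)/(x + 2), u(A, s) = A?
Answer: -3318/34231 ≈ -0.096930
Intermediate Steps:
y = 3265/948 (y = 1/(-948*(-1/3265)) = 1/(948/3265) = 3265/948 ≈ 3.4441)
H(x) = 2*x/(2 + x) (H(x) = (2*x)/(2 + x) = 2*x/(2 + x))
M = -20959/6636 (M = 2/((3 + 0)*(2 + 1/(3 + 0))) - 1*3265/948 = 2/(3*(2 + 1/3)) - 3265/948 = 2*(⅓)/(2 + ⅓) - 3265/948 = 2*(⅓)/(7/3) - 3265/948 = 2*(⅓)*(3/7) - 3265/948 = 2/7 - 3265/948 = -20959/6636 ≈ -3.1584)
E = -34231/3318 (E = -4 + 2*(-20959/6636) = -4 - 20959/3318 = -34231/3318 ≈ -10.317)
1/E = 1/(-34231/3318) = -3318/34231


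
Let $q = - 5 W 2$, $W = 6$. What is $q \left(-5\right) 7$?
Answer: $2100$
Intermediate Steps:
$q = -60$ ($q = \left(-5\right) 6 \cdot 2 = \left(-30\right) 2 = -60$)
$q \left(-5\right) 7 = \left(-60\right) \left(-5\right) 7 = 300 \cdot 7 = 2100$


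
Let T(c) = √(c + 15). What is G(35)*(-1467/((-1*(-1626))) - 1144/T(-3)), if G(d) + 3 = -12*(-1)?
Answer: -4401/542 - 1716*√3 ≈ -2980.3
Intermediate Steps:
G(d) = 9 (G(d) = -3 - 12*(-1) = -3 + 12 = 9)
T(c) = √(15 + c)
G(35)*(-1467/((-1*(-1626))) - 1144/T(-3)) = 9*(-1467/((-1*(-1626))) - 1144/√(15 - 3)) = 9*(-1467/1626 - 1144*√3/6) = 9*(-1467*1/1626 - 1144*√3/6) = 9*(-489/542 - 572*√3/3) = -4401/542 - 1716*√3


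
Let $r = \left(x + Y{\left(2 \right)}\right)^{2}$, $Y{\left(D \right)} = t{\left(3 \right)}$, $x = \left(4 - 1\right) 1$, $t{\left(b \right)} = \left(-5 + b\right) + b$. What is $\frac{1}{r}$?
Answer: $\frac{1}{16} \approx 0.0625$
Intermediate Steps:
$t{\left(b \right)} = -5 + 2 b$
$x = 3$ ($x = 3 \cdot 1 = 3$)
$Y{\left(D \right)} = 1$ ($Y{\left(D \right)} = -5 + 2 \cdot 3 = -5 + 6 = 1$)
$r = 16$ ($r = \left(3 + 1\right)^{2} = 4^{2} = 16$)
$\frac{1}{r} = \frac{1}{16}$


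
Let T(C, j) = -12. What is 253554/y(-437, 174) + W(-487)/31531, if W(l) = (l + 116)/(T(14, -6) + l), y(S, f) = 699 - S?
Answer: 1994705598641/8936894392 ≈ 223.20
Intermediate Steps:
W(l) = (116 + l)/(-12 + l) (W(l) = (l + 116)/(-12 + l) = (116 + l)/(-12 + l))
253554/y(-437, 174) + W(-487)/31531 = 253554/(699 - 1*(-437)) + ((116 - 487)/(-12 - 487))/31531 = 253554/(699 + 437) + (-371/(-499))*(1/31531) = 253554/1136 - 1/499*(-371)*(1/31531) = 253554*(1/1136) + (371/499)*(1/31531) = 126777/568 + 371/15733969 = 1994705598641/8936894392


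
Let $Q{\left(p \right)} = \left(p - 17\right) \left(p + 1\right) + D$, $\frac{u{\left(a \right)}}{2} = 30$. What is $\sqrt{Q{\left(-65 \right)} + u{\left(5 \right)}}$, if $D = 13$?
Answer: $\sqrt{5321} \approx 72.945$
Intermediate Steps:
$u{\left(a \right)} = 60$ ($u{\left(a \right)} = 2 \cdot 30 = 60$)
$Q{\left(p \right)} = 13 + \left(1 + p\right) \left(-17 + p\right)$ ($Q{\left(p \right)} = \left(p - 17\right) \left(p + 1\right) + 13 = \left(-17 + p\right) \left(1 + p\right) + 13 = \left(1 + p\right) \left(-17 + p\right) + 13 = 13 + \left(1 + p\right) \left(-17 + p\right)$)
$\sqrt{Q{\left(-65 \right)} + u{\left(5 \right)}} = \sqrt{\left(-4 + \left(-65\right)^{2} - -1040\right) + 60} = \sqrt{\left(-4 + 4225 + 1040\right) + 60} = \sqrt{5261 + 60} = \sqrt{5321}$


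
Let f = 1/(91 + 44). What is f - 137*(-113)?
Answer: 2089936/135 ≈ 15481.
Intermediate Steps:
f = 1/135 ≈ 0.0074074
f - 137*(-113) = 1/135 - 137*(-113) = 1/135 + 15481 = 2089936/135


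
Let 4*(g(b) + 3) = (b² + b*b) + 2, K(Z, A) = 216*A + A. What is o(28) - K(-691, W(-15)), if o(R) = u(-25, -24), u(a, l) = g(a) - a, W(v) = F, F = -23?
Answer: 5326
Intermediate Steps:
W(v) = -23
K(Z, A) = 217*A
g(b) = -5/2 + b²/2 (g(b) = -3 + ((b² + b*b) + 2)/4 = -3 + ((b² + b²) + 2)/4 = -3 + (2*b² + 2)/4 = -3 + (2 + 2*b²)/4 = -3 + (½ + b²/2) = -5/2 + b²/2)
u(a, l) = -5/2 + a²/2 - a (u(a, l) = (-5/2 + a²/2) - a = -5/2 + a²/2 - a)
o(R) = 335 (o(R) = -5/2 + (½)*(-25)² - 1*(-25) = -5/2 + (½)*625 + 25 = -5/2 + 625/2 + 25 = 335)
o(28) - K(-691, W(-15)) = 335 - 217*(-23) = 335 - 1*(-4991) = 335 + 4991 = 5326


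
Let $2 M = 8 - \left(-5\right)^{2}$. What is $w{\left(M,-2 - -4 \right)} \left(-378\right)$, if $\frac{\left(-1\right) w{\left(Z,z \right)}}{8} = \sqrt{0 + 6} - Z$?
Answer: $25704 + 3024 \sqrt{6} \approx 33111.0$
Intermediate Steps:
$M = - \frac{17}{2}$ ($M = \frac{8 - \left(-5\right)^{2}}{2} = \frac{8 - 25}{2} = \frac{1}{2} \left(-17\right) = - \frac{17}{2} \approx -8.5$)
$w{\left(Z,z \right)} = - 8 \sqrt{6} + 8 Z$ ($w{\left(Z,z \right)} = - 8 \left(\sqrt{0 + 6} - Z\right) = - 8 \left(\sqrt{6} - Z\right) = - 8 \sqrt{6} + 8 Z$)
$w{\left(M,-2 - -4 \right)} \left(-378\right) = \left(- 8 \sqrt{6} + 8 \left(- \frac{17}{2}\right)\right) \left(-378\right) = \left(- 8 \sqrt{6} - 68\right) \left(-378\right) = \left(-68 - 8 \sqrt{6}\right) \left(-378\right) = 25704 + 3024 \sqrt{6}$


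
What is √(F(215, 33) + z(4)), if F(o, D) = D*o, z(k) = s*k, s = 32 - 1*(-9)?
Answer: √7259 ≈ 85.200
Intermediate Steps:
s = 41 (s = 32 + 9 = 41)
z(k) = 41*k
√(F(215, 33) + z(4)) = √(33*215 + 41*4) = √(7095 + 164) = √7259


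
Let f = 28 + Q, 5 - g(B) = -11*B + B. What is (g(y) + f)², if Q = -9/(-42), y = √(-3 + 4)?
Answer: 366025/196 ≈ 1867.5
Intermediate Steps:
y = 1 (y = √1 = 1)
g(B) = 5 + 10*B (g(B) = 5 - (-11*B + B) = 5 - (-10)*B = 5 + 10*B)
Q = 3/14 (Q = -9*(-1/42) = 3/14 ≈ 0.21429)
f = 395/14 (f = 28 + 3/14 = 395/14 ≈ 28.214)
(g(y) + f)² = ((5 + 10*1) + 395/14)² = ((5 + 10) + 395/14)² = (15 + 395/14)² = (605/14)² = 366025/196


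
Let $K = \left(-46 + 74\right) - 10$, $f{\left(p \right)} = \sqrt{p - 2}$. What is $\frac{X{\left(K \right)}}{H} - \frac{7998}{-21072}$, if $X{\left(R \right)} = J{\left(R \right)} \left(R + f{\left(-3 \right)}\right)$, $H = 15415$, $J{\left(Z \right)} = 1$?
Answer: $\frac{20611411}{54137480} + \frac{i \sqrt{5}}{15415} \approx 0.38072 + 0.00014506 i$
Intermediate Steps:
$f{\left(p \right)} = \sqrt{-2 + p}$
$K = 18$ ($K = 28 - 10 = 18$)
$X{\left(R \right)} = R + i \sqrt{5}$ ($X{\left(R \right)} = 1 \left(R + \sqrt{-2 - 3}\right) = 1 \left(R + \sqrt{-5}\right) = 1 \left(R + i \sqrt{5}\right) = R + i \sqrt{5}$)
$\frac{X{\left(K \right)}}{H} - \frac{7998}{-21072} = \frac{18 + i \sqrt{5}}{15415} - \frac{7998}{-21072} = \left(18 + i \sqrt{5}\right) \frac{1}{15415} - - \frac{1333}{3512} = \left(\frac{18}{15415} + \frac{i \sqrt{5}}{15415}\right) + \frac{1333}{3512} = \frac{20611411}{54137480} + \frac{i \sqrt{5}}{15415}$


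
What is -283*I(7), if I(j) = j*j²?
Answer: -97069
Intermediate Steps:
I(j) = j³
-283*I(7) = -283*7³ = -283*343 = -97069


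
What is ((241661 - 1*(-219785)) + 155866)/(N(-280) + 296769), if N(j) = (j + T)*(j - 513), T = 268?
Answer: 617312/306285 ≈ 2.0155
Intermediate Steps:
N(j) = (-513 + j)*(268 + j) (N(j) = (j + 268)*(j - 513) = (268 + j)*(-513 + j) = (-513 + j)*(268 + j))
((241661 - 1*(-219785)) + 155866)/(N(-280) + 296769) = ((241661 - 1*(-219785)) + 155866)/((-137484 + (-280)² - 245*(-280)) + 296769) = ((241661 + 219785) + 155866)/((-137484 + 78400 + 68600) + 296769) = (461446 + 155866)/(9516 + 296769) = 617312/306285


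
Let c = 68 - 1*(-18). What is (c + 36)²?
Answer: 14884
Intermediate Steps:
c = 86 (c = 68 + 18 = 86)
(c + 36)² = (86 + 36)² = 122² = 14884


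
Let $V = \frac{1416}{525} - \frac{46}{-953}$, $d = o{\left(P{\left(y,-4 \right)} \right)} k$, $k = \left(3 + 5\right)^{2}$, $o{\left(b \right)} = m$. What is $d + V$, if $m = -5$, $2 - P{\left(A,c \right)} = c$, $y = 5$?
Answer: $- \frac{52910134}{166775} \approx -317.25$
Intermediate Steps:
$P{\left(A,c \right)} = 2 - c$
$o{\left(b \right)} = -5$
$k = 64$ ($k = 8^{2} = 64$)
$d = -320$ ($d = \left(-5\right) 64 = -320$)
$V = \frac{457866}{166775}$ ($V = 1416 \cdot \frac{1}{525} - - \frac{46}{953} = \frac{472}{175} + \frac{46}{953} = \frac{457866}{166775} \approx 2.7454$)
$d + V = -320 + \frac{457866}{166775} = - \frac{52910134}{166775}$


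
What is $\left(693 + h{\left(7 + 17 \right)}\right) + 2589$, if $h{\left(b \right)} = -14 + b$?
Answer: $3292$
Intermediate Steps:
$\left(693 + h{\left(7 + 17 \right)}\right) + 2589 = \left(693 + \left(-14 + \left(7 + 17\right)\right)\right) + 2589 = \left(693 + \left(-14 + 24\right)\right) + 2589 = \left(693 + 10\right) + 2589 = 703 + 2589 = 3292$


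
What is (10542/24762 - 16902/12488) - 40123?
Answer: -1033953012093/25768988 ≈ -40124.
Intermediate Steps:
(10542/24762 - 16902/12488) - 40123 = (10542*(1/24762) - 16902*1/12488) - 40123 = (1757/4127 - 8451/6244) - 40123 = -23906569/25768988 - 40123 = -1033953012093/25768988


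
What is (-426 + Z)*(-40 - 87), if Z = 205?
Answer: 28067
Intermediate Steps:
(-426 + Z)*(-40 - 87) = (-426 + 205)*(-40 - 87) = -221*(-127) = 28067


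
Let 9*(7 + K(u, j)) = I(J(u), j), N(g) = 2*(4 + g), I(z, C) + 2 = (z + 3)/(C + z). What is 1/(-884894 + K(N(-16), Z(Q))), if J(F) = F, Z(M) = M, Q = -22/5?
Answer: -1278/1130903657 ≈ -1.1301e-6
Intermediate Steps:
Q = -22/5 (Q = -22*⅕ = -22/5 ≈ -4.4000)
I(z, C) = -2 + (3 + z)/(C + z) (I(z, C) = -2 + (z + 3)/(C + z) = -2 + (3 + z)/(C + z))
N(g) = 8 + 2*g
K(u, j) = -7 + (3 - u - 2*j)/(9*(j + u)) (K(u, j) = -7 + ((3 - u - 2*j)/(j + u))/9 = -7 + (3 - u - 2*j)/(9*(j + u)))
1/(-884894 + K(N(-16), Z(Q))) = 1/(-884894 + (3 - 65*(-22/5) - 64*(8 + 2*(-16)))/(9*(-22/5 + (8 + 2*(-16))))) = 1/(-884894 + (3 + 286 - 64*(8 - 32))/(9*(-22/5 + (8 - 32)))) = 1/(-884894 + (3 + 286 - 64*(-24))/(9*(-22/5 - 24))) = 1/(-884894 + (3 + 286 + 1536)/(9*(-142/5))) = 1/(-884894 + (⅑)*(-5/142)*1825) = 1/(-884894 - 9125/1278) = 1/(-1130903657/1278) = -1278/1130903657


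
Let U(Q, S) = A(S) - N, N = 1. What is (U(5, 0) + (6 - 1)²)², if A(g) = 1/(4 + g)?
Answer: 9409/16 ≈ 588.06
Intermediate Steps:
U(Q, S) = -1 + 1/(4 + S) (U(Q, S) = 1/(4 + S) - 1*1 = 1/(4 + S) - 1 = -1 + 1/(4 + S))
(U(5, 0) + (6 - 1)²)² = ((-3 - 1*0)/(4 + 0) + (6 - 1)²)² = ((-3 + 0)/4 + 5²)² = ((¼)*(-3) + 25)² = (-¾ + 25)² = (97/4)² = 9409/16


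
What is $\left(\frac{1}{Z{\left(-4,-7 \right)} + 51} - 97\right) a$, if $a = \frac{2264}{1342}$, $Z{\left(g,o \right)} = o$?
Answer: $- \frac{1207561}{7381} \approx -163.6$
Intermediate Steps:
$a = \frac{1132}{671}$ ($a = 2264 \cdot \frac{1}{1342} = \frac{1132}{671} \approx 1.687$)
$\left(\frac{1}{Z{\left(-4,-7 \right)} + 51} - 97\right) a = \left(\frac{1}{-7 + 51} - 97\right) \frac{1132}{671} = \left(\frac{1}{44} - 97\right) \frac{1132}{671} = \left(- \frac{4267}{44}\right) \frac{1132}{671} = - \frac{1207561}{7381}$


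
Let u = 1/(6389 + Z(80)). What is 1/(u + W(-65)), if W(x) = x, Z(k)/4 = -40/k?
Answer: -6387/415154 ≈ -0.015385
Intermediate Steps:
Z(k) = -160/k (Z(k) = 4*(-40/k) = -160/k)
u = 1/6387 (u = 1/(6389 - 160/80) = 1/(6389 - 160*1/80) = 1/(6389 - 2) = 1/6387 ≈ 0.00015657)
1/(u + W(-65)) = 1/(1/6387 - 65) = 1/(-415154/6387) = -6387/415154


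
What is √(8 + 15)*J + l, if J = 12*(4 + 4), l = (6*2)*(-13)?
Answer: -156 + 96*√23 ≈ 304.40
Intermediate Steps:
l = -156 (l = 12*(-13) = -156)
J = 96 (J = 12*8 = 96)
√(8 + 15)*J + l = √(8 + 15)*96 - 156 = √23*96 - 156 = 96*√23 - 156 = -156 + 96*√23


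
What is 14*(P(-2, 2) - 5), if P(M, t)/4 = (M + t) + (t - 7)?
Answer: -350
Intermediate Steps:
P(M, t) = -28 + 4*M + 8*t (P(M, t) = 4*((M + t) + (t - 7)) = 4*((M + t) + (-7 + t)) = 4*(-7 + M + 2*t) = -28 + 4*M + 8*t)
14*(P(-2, 2) - 5) = 14*((-28 + 4*(-2) + 8*2) - 5) = 14*((-28 - 8 + 16) - 5) = 14*(-20 - 5) = 14*(-25) = -350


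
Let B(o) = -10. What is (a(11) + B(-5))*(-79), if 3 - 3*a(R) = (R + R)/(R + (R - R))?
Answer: 2291/3 ≈ 763.67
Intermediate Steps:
a(R) = 1/3 (a(R) = 1 - (R + R)/(3*(R + (R - R))) = 1 - 2*R/(3*(R + 0)) = 1 - 2*R/(3*R) = 1 - 1/3*2 = 1 - 2/3 = 1/3)
(a(11) + B(-5))*(-79) = (1/3 - 10)*(-79) = -29/3*(-79) = 2291/3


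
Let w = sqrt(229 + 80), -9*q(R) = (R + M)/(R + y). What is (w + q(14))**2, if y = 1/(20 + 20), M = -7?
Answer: 7877230309/25492401 - 560*sqrt(309)/5049 ≈ 307.05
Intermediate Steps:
y = 1/40 ≈ 0.025000
q(R) = -(-7 + R)/(9*(1/40 + R)) (q(R) = -(R - 7)/(9*(R + 1/40)) = -(-7 + R)/(9*(1/40 + R)))
w = sqrt(309) ≈ 17.578
(w + q(14))**2 = (sqrt(309) + 40*(7 - 1*14)/(9*(1 + 40*14)))**2 = (sqrt(309) + 40*(7 - 14)/(9*(1 + 560)))**2 = (sqrt(309) + (40/9)*(-7)/561)**2 = (sqrt(309) + (40/9)*(1/561)*(-7))**2 = (sqrt(309) - 280/5049)**2 = (-280/5049 + sqrt(309))**2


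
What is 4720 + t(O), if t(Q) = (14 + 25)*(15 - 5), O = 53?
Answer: 5110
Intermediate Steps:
t(Q) = 390 (t(Q) = 39*10 = 390)
4720 + t(O) = 4720 + 390 = 5110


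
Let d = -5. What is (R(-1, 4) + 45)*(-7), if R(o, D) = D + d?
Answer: -308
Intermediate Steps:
R(o, D) = -5 + D (R(o, D) = D - 5 = -5 + D)
(R(-1, 4) + 45)*(-7) = ((-5 + 4) + 45)*(-7) = (-1 + 45)*(-7) = 44*(-7) = -308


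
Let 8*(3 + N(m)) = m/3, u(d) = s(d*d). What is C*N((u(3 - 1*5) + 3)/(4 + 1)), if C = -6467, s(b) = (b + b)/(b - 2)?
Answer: 2282851/120 ≈ 19024.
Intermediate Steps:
s(b) = 2*b/(-2 + b) (s(b) = (2*b)/(-2 + b) = 2*b/(-2 + b))
u(d) = 2*d²/(-2 + d²) (u(d) = 2*(d*d)/(-2 + d*d) = 2*d²/(-2 + d²))
N(m) = -3 + m/24 (N(m) = -3 + (m/3)/8 = -3 + m/24)
C*N((u(3 - 1*5) + 3)/(4 + 1)) = -6467*(-3 + ((2*(3 - 1*5)²/(-2 + (3 - 1*5)²) + 3)/(4 + 1))/24) = -6467*(-3 + ((2*(3 - 5)²/(-2 + (3 - 5)²) + 3)/5)/24) = -6467*(-3 + ((2*(-2)²/(-2 + (-2)²) + 3)*(⅕))/24) = -6467*(-3 + ((2*4/(-2 + 4) + 3)*(⅕))/24) = -6467*(-3 + ((2*4/2 + 3)*(⅕))/24) = -6467*(-3 + ((2*4*(½) + 3)*(⅕))/24) = -6467*(-3 + ((4 + 3)*(⅕))/24) = -6467*(-3 + (7*(⅕))/24) = -6467*(-3 + (1/24)*(7/5)) = -6467*(-3 + 7/120) = -6467*(-353/120) = 2282851/120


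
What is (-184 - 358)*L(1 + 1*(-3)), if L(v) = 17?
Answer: -9214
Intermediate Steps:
(-184 - 358)*L(1 + 1*(-3)) = (-184 - 358)*17 = -542*17 = -9214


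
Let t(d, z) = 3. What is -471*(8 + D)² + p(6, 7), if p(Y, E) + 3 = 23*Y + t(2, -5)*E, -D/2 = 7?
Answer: -16800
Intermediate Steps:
D = -14 (D = -2*7 = -14)
p(Y, E) = -3 + 3*E + 23*Y (p(Y, E) = -3 + (23*Y + 3*E) = -3 + (3*E + 23*Y) = -3 + 3*E + 23*Y)
-471*(8 + D)² + p(6, 7) = -471*(8 - 14)² + (-3 + 3*7 + 23*6) = -471*(-6)² + (-3 + 21 + 138) = -471*36 + 156 = -16956 + 156 = -16800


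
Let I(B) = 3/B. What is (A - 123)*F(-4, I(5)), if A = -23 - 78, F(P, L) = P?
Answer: 896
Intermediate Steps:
A = -101
(A - 123)*F(-4, I(5)) = (-101 - 123)*(-4) = -224*(-4) = 896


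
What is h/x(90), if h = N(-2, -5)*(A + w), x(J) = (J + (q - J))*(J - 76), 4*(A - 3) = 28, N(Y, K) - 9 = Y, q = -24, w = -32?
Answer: 11/24 ≈ 0.45833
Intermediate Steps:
N(Y, K) = 9 + Y
A = 10 (A = 3 + (¼)*28 = 3 + 7 = 10)
x(J) = 1824 - 24*J (x(J) = (J + (-24 - J))*(J - 76) = -24*(-76 + J) = 1824 - 24*J)
h = -154 (h = (9 - 2)*(10 - 32) = 7*(-22) = -154)
h/x(90) = -154/(1824 - 24*90) = -154/(1824 - 2160) = -154/(-336) = -154*(-1/336) = 11/24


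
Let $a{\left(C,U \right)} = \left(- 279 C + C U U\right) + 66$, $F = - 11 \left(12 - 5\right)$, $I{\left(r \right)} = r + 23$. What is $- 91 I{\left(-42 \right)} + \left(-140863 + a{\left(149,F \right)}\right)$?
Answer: $702782$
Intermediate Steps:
$I{\left(r \right)} = 23 + r$
$F = -77$ ($F = \left(-11\right) 7 = -77$)
$a{\left(C,U \right)} = 66 - 279 C + C U^{2}$ ($a{\left(C,U \right)} = \left(- 279 C + C U^{2}\right) + 66 = 66 - 279 C + C U^{2}$)
$- 91 I{\left(-42 \right)} + \left(-140863 + a{\left(149,F \right)}\right) = - 91 \left(23 - 42\right) + \left(-140863 + \left(66 - 41571 + 149 \left(-77\right)^{2}\right)\right) = \left(-91\right) \left(-19\right) + \left(-140863 + \left(66 - 41571 + 149 \cdot 5929\right)\right) = 1729 + \left(-140863 + \left(66 - 41571 + 883421\right)\right) = 1729 + \left(-140863 + 841916\right) = 1729 + 701053 = 702782$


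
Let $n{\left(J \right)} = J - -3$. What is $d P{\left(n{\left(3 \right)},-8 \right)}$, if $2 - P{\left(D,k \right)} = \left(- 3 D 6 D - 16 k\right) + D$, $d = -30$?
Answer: $-15480$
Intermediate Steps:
$n{\left(J \right)} = 3 + J$ ($n{\left(J \right)} = J + 3 = 3 + J$)
$P{\left(D,k \right)} = 2 - D + 16 k + 18 D^{2}$ ($P{\left(D,k \right)} = 2 - \left(\left(- 3 D 6 D - 16 k\right) + D\right) = 2 - \left(\left(- 18 D D - 16 k\right) + D\right) = 2 - \left(\left(- 18 D^{2} - 16 k\right) + D\right) = 2 - \left(D - 18 D^{2} - 16 k\right) = 2 + \left(- D + 16 k + 18 D^{2}\right) = 2 - D + 16 k + 18 D^{2}$)
$d P{\left(n{\left(3 \right)},-8 \right)} = - 30 \left(2 - \left(3 + 3\right) + 16 \left(-8\right) + 18 \left(3 + 3\right)^{2}\right) = - 30 \left(2 - 6 - 128 + 18 \cdot 6^{2}\right) = - 30 \left(2 - 6 - 128 + 18 \cdot 36\right) = - 30 \left(2 - 6 - 128 + 648\right) = \left(-30\right) 516 = -15480$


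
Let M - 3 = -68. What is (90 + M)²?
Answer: 625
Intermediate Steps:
M = -65 (M = 3 - 68 = -65)
(90 + M)² = (90 - 65)² = 25² = 625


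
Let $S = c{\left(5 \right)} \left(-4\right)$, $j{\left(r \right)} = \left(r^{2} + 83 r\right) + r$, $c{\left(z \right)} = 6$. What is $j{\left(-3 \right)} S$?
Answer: $5832$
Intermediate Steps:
$j{\left(r \right)} = r^{2} + 84 r$
$S = -24$ ($S = 6 \left(-4\right) = -24$)
$j{\left(-3 \right)} S = - 3 \left(84 - 3\right) \left(-24\right) = \left(-3\right) 81 \left(-24\right) = \left(-243\right) \left(-24\right) = 5832$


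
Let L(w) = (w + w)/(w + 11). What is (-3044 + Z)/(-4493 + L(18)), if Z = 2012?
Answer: 29928/130261 ≈ 0.22975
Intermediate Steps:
L(w) = 2*w/(11 + w) (L(w) = (2*w)/(11 + w) = 2*w/(11 + w))
(-3044 + Z)/(-4493 + L(18)) = (-3044 + 2012)/(-4493 + 2*18/(11 + 18)) = -1032/(-4493 + 2*18/29) = -1032/(-4493 + 2*18*(1/29)) = -1032/(-4493 + 36/29) = -1032/(-130261/29) = -1032*(-29/130261) = 29928/130261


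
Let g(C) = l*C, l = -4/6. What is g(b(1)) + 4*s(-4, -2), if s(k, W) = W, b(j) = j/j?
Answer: -26/3 ≈ -8.6667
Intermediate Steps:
b(j) = 1
l = -⅔ (l = -4*⅙ = -⅔ ≈ -0.66667)
g(C) = -2*C/3
g(b(1)) + 4*s(-4, -2) = -⅔*1 + 4*(-2) = -⅔ - 8 = -26/3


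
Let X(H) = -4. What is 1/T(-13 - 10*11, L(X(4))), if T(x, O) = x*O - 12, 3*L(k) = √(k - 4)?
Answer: I/(2*(-6*I + 41*√2)) ≈ -0.00088287 + 0.0085319*I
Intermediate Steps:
L(k) = √(-4 + k)/3 (L(k) = √(k - 4)/3 = √(-4 + k)/3)
T(x, O) = -12 + O*x (T(x, O) = O*x - 12 = -12 + O*x)
1/T(-13 - 10*11, L(X(4))) = 1/(-12 + (√(-4 - 4)/3)*(-13 - 10*11)) = 1/(-12 + (√(-8)/3)*(-13 - 110)) = 1/(-12 + ((2*I*√2)/3)*(-123)) = 1/(-12 + (2*I*√2/3)*(-123)) = 1/(-12 - 82*I*√2)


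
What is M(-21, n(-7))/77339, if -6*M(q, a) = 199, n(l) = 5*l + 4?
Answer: -199/464034 ≈ -0.00042885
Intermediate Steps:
n(l) = 4 + 5*l
M(q, a) = -199/6 (M(q, a) = -⅙*199 = -199/6)
M(-21, n(-7))/77339 = -199/6/77339 = -199/6*1/77339 = -199/464034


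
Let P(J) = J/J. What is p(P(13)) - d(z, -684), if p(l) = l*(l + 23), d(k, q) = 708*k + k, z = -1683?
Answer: 1193271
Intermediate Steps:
d(k, q) = 709*k
P(J) = 1
p(l) = l*(23 + l)
p(P(13)) - d(z, -684) = 1*(23 + 1) - 709*(-1683) = 1*24 - 1*(-1193247) = 24 + 1193247 = 1193271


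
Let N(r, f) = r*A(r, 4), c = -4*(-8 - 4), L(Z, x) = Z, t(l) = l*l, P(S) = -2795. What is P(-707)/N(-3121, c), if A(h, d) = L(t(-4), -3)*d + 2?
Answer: 2795/205986 ≈ 0.013569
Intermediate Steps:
t(l) = l²
A(h, d) = 2 + 16*d (A(h, d) = (-4)²*d + 2 = 16*d + 2 = 2 + 16*d)
c = 48 (c = -4*(-12) = 48)
N(r, f) = 66*r (N(r, f) = r*(2 + 16*4) = r*(2 + 64) = r*66 = 66*r)
P(-707)/N(-3121, c) = -2795/(66*(-3121)) = -2795/(-205986) = -2795*(-1/205986) = 2795/205986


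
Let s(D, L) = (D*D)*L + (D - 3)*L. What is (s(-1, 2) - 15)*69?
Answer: -1449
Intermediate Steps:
s(D, L) = L*D² + L*(-3 + D) (s(D, L) = D²*L + (-3 + D)*L = L*D² + L*(-3 + D))
(s(-1, 2) - 15)*69 = (2*(-3 - 1 + (-1)²) - 15)*69 = (2*(-3 - 1 + 1) - 15)*69 = (2*(-3) - 15)*69 = (-6 - 15)*69 = -21*69 = -1449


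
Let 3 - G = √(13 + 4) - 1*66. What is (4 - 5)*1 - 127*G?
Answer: -8764 + 127*√17 ≈ -8240.4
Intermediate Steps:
G = 69 - √17 (G = 3 - (√(13 + 4) - 1*66) = 3 - (√17 - 66) = 3 - (-66 + √17) = 3 + (66 - √17) = 69 - √17 ≈ 64.877)
(4 - 5)*1 - 127*G = (4 - 5)*1 - 127*(69 - √17) = -1*1 + (-8763 + 127*√17) = -1 + (-8763 + 127*√17) = -8764 + 127*√17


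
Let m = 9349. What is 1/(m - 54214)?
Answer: -1/44865 ≈ -2.2289e-5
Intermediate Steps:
1/(m - 54214) = 1/(9349 - 54214) = 1/(-44865) = -1/44865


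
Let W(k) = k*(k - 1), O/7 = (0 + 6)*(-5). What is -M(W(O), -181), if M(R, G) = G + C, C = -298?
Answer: 479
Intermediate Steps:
O = -210 (O = 7*((0 + 6)*(-5)) = 7*(6*(-5)) = 7*(-30) = -210)
W(k) = k*(-1 + k)
M(R, G) = -298 + G (M(R, G) = G - 298 = -298 + G)
-M(W(O), -181) = -(-298 - 181) = -1*(-479) = 479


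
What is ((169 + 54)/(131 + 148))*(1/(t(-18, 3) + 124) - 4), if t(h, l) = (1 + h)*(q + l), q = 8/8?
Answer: -49729/15624 ≈ -3.1829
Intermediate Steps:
q = 1 (q = 8*(⅛) = 1)
t(h, l) = (1 + h)*(1 + l)
((169 + 54)/(131 + 148))*(1/(t(-18, 3) + 124) - 4) = ((169 + 54)/(131 + 148))*(1/((1 - 18 + 3 - 18*3) + 124) - 4) = (223/279)*(1/((1 - 18 + 3 - 54) + 124) - 4) = (223*(1/279))*(1/(-68 + 124) - 4) = 223*(1/56 - 4)/279 = (223/279)*(-223/56) = -49729/15624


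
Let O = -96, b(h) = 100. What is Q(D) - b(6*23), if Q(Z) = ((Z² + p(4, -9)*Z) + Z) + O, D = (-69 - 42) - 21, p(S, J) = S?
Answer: 16568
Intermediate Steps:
D = -132 (D = -111 - 21 = -132)
Q(Z) = -96 + Z² + 5*Z (Q(Z) = ((Z² + 4*Z) + Z) - 96 = (Z² + 5*Z) - 96 = -96 + Z² + 5*Z)
Q(D) - b(6*23) = (-96 + (-132)² + 5*(-132)) - 1*100 = (-96 + 17424 - 660) - 100 = 16668 - 100 = 16568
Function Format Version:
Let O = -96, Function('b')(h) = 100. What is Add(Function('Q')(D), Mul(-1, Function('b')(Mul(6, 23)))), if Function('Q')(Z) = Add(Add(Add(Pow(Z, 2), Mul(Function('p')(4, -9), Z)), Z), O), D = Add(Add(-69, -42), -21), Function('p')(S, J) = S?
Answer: 16568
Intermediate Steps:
D = -132 (D = Add(-111, -21) = -132)
Function('Q')(Z) = Add(-96, Pow(Z, 2), Mul(5, Z)) (Function('Q')(Z) = Add(Add(Add(Pow(Z, 2), Mul(4, Z)), Z), -96) = Add(Add(Pow(Z, 2), Mul(5, Z)), -96) = Add(-96, Pow(Z, 2), Mul(5, Z)))
Add(Function('Q')(D), Mul(-1, Function('b')(Mul(6, 23)))) = Add(Add(-96, Pow(-132, 2), Mul(5, -132)), Mul(-1, 100)) = Add(Add(-96, 17424, -660), -100) = Add(16668, -100) = 16568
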